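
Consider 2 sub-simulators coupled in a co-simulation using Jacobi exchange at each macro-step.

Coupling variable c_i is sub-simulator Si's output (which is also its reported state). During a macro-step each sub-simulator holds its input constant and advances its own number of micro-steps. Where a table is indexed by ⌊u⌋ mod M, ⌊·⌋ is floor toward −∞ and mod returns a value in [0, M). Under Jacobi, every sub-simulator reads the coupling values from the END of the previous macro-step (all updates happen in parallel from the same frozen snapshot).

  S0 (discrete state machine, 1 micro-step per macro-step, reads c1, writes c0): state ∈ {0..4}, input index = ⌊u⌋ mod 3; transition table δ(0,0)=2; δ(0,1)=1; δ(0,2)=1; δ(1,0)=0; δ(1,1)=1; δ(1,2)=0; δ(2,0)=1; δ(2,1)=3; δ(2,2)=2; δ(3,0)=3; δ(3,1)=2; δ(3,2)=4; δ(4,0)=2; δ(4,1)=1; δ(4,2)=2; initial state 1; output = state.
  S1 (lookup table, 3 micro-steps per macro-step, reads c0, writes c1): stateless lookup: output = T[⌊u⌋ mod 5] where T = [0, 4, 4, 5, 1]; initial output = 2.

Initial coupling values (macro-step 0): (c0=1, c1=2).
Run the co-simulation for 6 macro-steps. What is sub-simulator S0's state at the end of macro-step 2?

macro 1: S0 reads c1=2 → after 1×micro: 0; S1 reads c0=1 → after 3×micro: 4 ⇒ (c0=0, c1=4)
macro 2: S0 reads c1=4 → after 1×micro: 1; S1 reads c0=0 → after 3×micro: 0 ⇒ (c0=1, c1=0)
macro 3: S0 reads c1=0 → after 1×micro: 0; S1 reads c0=1 → after 3×micro: 4 ⇒ (c0=0, c1=4)
macro 4: S0 reads c1=4 → after 1×micro: 1; S1 reads c0=0 → after 3×micro: 0 ⇒ (c0=1, c1=0)
macro 5: S0 reads c1=0 → after 1×micro: 0; S1 reads c0=1 → after 3×micro: 4 ⇒ (c0=0, c1=4)
macro 6: S0 reads c1=4 → after 1×micro: 1; S1 reads c0=0 → after 3×micro: 0 ⇒ (c0=1, c1=0)

S0 state at macro-step 2 = 1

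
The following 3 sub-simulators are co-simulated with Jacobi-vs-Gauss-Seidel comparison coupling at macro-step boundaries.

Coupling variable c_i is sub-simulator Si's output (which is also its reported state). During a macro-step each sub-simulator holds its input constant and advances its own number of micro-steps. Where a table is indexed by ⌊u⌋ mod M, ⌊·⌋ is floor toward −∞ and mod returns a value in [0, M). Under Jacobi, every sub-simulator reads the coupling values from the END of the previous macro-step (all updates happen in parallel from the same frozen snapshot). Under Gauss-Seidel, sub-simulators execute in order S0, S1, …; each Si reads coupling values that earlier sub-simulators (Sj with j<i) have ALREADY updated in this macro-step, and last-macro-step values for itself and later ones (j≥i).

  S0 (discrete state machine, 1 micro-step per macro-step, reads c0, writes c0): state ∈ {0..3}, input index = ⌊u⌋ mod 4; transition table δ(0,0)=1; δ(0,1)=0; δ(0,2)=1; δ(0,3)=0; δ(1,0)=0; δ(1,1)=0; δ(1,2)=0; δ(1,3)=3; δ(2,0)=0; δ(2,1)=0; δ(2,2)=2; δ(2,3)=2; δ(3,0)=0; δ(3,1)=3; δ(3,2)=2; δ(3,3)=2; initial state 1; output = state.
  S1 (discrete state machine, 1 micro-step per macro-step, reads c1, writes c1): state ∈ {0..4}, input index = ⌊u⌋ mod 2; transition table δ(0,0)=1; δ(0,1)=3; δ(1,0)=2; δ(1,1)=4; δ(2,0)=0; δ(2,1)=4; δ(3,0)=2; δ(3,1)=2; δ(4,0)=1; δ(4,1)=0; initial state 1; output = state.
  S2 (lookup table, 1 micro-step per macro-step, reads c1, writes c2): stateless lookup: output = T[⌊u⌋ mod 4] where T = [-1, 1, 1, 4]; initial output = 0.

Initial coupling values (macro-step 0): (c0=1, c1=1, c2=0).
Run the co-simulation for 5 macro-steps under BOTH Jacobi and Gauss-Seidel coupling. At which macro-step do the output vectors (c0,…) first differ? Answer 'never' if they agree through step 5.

[Jacobi] macro 1: S0 reads c0=1 → after 1×micro: 0; S1 reads c1=1 → after 1×micro: 4; S2 reads c1=1 → after 1×micro: 1 ⇒ (c0=0, c1=4, c2=1)
[Jacobi] macro 2: S0 reads c0=0 → after 1×micro: 1; S1 reads c1=4 → after 1×micro: 1; S2 reads c1=4 → after 1×micro: -1 ⇒ (c0=1, c1=1, c2=-1)
[Jacobi] macro 3: S0 reads c0=1 → after 1×micro: 0; S1 reads c1=1 → after 1×micro: 4; S2 reads c1=1 → after 1×micro: 1 ⇒ (c0=0, c1=4, c2=1)
[Jacobi] macro 4: S0 reads c0=0 → after 1×micro: 1; S1 reads c1=4 → after 1×micro: 1; S2 reads c1=4 → after 1×micro: -1 ⇒ (c0=1, c1=1, c2=-1)
[Jacobi] macro 5: S0 reads c0=1 → after 1×micro: 0; S1 reads c1=1 → after 1×micro: 4; S2 reads c1=1 → after 1×micro: 1 ⇒ (c0=0, c1=4, c2=1)
[Gauss-Seidel] macro 1: S0 reads c0=1 → after 1×micro: 0; S1 reads c1=1 → after 1×micro: 4; S2 reads c1=4 → after 1×micro: -1 ⇒ (c0=0, c1=4, c2=-1)
[Gauss-Seidel] macro 2: S0 reads c0=0 → after 1×micro: 1; S1 reads c1=4 → after 1×micro: 1; S2 reads c1=1 → after 1×micro: 1 ⇒ (c0=1, c1=1, c2=1)
[Gauss-Seidel] macro 3: S0 reads c0=1 → after 1×micro: 0; S1 reads c1=1 → after 1×micro: 4; S2 reads c1=4 → after 1×micro: -1 ⇒ (c0=0, c1=4, c2=-1)
[Gauss-Seidel] macro 4: S0 reads c0=0 → after 1×micro: 1; S1 reads c1=4 → after 1×micro: 1; S2 reads c1=1 → after 1×micro: 1 ⇒ (c0=1, c1=1, c2=1)
[Gauss-Seidel] macro 5: S0 reads c0=1 → after 1×micro: 0; S1 reads c1=1 → after 1×micro: 4; S2 reads c1=4 → after 1×micro: -1 ⇒ (c0=0, c1=4, c2=-1)

first divergence at macro-step: 1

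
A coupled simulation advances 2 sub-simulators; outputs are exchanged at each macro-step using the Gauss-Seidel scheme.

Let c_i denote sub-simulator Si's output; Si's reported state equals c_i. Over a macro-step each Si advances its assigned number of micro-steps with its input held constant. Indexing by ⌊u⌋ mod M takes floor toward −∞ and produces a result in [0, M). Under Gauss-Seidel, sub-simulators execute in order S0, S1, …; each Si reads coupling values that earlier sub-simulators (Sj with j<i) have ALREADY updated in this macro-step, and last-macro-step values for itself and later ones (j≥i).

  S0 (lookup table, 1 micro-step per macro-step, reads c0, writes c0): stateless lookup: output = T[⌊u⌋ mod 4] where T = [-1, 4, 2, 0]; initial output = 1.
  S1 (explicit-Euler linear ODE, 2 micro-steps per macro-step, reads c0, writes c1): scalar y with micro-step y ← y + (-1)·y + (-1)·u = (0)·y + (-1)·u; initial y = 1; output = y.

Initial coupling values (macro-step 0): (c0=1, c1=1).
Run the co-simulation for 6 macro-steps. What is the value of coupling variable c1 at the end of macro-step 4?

c1 at macro-step 4 = 1

macro 1: S0 reads c0=1 → after 1×micro: 4; S1 reads c0=4 → after 2×micro: -4 ⇒ (c0=4, c1=-4)
macro 2: S0 reads c0=4 → after 1×micro: -1; S1 reads c0=-1 → after 2×micro: 1 ⇒ (c0=-1, c1=1)
macro 3: S0 reads c0=-1 → after 1×micro: 0; S1 reads c0=0 → after 2×micro: 0 ⇒ (c0=0, c1=0)
macro 4: S0 reads c0=0 → after 1×micro: -1; S1 reads c0=-1 → after 2×micro: 1 ⇒ (c0=-1, c1=1)
macro 5: S0 reads c0=-1 → after 1×micro: 0; S1 reads c0=0 → after 2×micro: 0 ⇒ (c0=0, c1=0)
macro 6: S0 reads c0=0 → after 1×micro: -1; S1 reads c0=-1 → after 2×micro: 1 ⇒ (c0=-1, c1=1)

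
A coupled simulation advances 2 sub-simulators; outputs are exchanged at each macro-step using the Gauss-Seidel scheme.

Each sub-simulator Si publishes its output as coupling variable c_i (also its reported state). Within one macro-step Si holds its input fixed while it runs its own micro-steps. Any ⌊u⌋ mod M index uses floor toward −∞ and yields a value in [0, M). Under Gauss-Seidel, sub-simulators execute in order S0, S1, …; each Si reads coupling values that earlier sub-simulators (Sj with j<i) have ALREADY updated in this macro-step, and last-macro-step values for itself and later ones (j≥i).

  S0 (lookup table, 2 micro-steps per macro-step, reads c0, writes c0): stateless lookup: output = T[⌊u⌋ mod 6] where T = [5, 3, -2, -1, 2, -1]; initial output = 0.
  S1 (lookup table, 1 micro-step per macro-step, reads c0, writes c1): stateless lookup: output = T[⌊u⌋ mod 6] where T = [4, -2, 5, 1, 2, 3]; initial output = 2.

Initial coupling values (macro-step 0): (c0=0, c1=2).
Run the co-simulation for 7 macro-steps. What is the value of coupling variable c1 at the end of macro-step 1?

c1 at macro-step 1 = 3

macro 1: S0 reads c0=0 → after 2×micro: 5; S1 reads c0=5 → after 1×micro: 3 ⇒ (c0=5, c1=3)
macro 2: S0 reads c0=5 → after 2×micro: -1; S1 reads c0=-1 → after 1×micro: 3 ⇒ (c0=-1, c1=3)
macro 3: S0 reads c0=-1 → after 2×micro: -1; S1 reads c0=-1 → after 1×micro: 3 ⇒ (c0=-1, c1=3)
macro 4: S0 reads c0=-1 → after 2×micro: -1; S1 reads c0=-1 → after 1×micro: 3 ⇒ (c0=-1, c1=3)
macro 5: S0 reads c0=-1 → after 2×micro: -1; S1 reads c0=-1 → after 1×micro: 3 ⇒ (c0=-1, c1=3)
macro 6: S0 reads c0=-1 → after 2×micro: -1; S1 reads c0=-1 → after 1×micro: 3 ⇒ (c0=-1, c1=3)
macro 7: S0 reads c0=-1 → after 2×micro: -1; S1 reads c0=-1 → after 1×micro: 3 ⇒ (c0=-1, c1=3)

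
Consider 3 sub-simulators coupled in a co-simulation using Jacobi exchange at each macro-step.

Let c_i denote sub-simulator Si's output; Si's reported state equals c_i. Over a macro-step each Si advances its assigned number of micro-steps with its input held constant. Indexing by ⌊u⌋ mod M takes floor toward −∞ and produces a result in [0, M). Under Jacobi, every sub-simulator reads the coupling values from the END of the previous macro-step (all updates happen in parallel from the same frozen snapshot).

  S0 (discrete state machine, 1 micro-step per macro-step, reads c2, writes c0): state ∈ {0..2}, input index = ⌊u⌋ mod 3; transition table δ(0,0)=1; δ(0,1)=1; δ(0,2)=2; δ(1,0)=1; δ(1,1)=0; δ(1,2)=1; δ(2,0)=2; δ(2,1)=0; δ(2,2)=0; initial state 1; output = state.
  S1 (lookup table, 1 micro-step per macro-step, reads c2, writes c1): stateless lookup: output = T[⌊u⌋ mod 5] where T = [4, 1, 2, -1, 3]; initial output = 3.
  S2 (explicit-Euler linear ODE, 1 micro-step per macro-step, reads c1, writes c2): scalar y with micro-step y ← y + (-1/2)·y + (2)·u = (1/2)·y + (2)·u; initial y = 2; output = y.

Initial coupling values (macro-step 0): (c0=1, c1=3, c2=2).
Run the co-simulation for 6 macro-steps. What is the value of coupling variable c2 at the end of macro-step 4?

macro 1: S0 reads c2=2 → after 1×micro: 1; S1 reads c2=2 → after 1×micro: 2; S2 reads c1=3 → after 1×micro: 7 ⇒ (c0=1, c1=2, c2=7)
macro 2: S0 reads c2=7 → after 1×micro: 0; S1 reads c2=7 → after 1×micro: 2; S2 reads c1=2 → after 1×micro: 15/2 ⇒ (c0=0, c1=2, c2=15/2)
macro 3: S0 reads c2=15/2 → after 1×micro: 1; S1 reads c2=15/2 → after 1×micro: 2; S2 reads c1=2 → after 1×micro: 31/4 ⇒ (c0=1, c1=2, c2=31/4)
macro 4: S0 reads c2=31/4 → after 1×micro: 0; S1 reads c2=31/4 → after 1×micro: 2; S2 reads c1=2 → after 1×micro: 63/8 ⇒ (c0=0, c1=2, c2=63/8)
macro 5: S0 reads c2=63/8 → after 1×micro: 1; S1 reads c2=63/8 → after 1×micro: 2; S2 reads c1=2 → after 1×micro: 127/16 ⇒ (c0=1, c1=2, c2=127/16)
macro 6: S0 reads c2=127/16 → after 1×micro: 0; S1 reads c2=127/16 → after 1×micro: 2; S2 reads c1=2 → after 1×micro: 255/32 ⇒ (c0=0, c1=2, c2=255/32)

c2 at macro-step 4 = 63/8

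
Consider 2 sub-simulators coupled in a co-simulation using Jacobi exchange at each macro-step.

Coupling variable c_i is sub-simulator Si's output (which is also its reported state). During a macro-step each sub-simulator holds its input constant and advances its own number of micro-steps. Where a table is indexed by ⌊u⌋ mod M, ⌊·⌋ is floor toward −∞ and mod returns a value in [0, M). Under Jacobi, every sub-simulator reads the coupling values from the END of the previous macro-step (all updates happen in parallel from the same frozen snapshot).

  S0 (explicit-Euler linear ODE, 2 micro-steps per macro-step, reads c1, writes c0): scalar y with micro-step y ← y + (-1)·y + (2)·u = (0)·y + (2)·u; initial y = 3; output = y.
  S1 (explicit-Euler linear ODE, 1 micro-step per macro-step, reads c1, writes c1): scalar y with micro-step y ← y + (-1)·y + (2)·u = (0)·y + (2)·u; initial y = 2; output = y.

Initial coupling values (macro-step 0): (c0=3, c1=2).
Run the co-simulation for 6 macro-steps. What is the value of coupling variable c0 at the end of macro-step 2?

macro 1: S0 reads c1=2 → after 2×micro: 4; S1 reads c1=2 → after 1×micro: 4 ⇒ (c0=4, c1=4)
macro 2: S0 reads c1=4 → after 2×micro: 8; S1 reads c1=4 → after 1×micro: 8 ⇒ (c0=8, c1=8)
macro 3: S0 reads c1=8 → after 2×micro: 16; S1 reads c1=8 → after 1×micro: 16 ⇒ (c0=16, c1=16)
macro 4: S0 reads c1=16 → after 2×micro: 32; S1 reads c1=16 → after 1×micro: 32 ⇒ (c0=32, c1=32)
macro 5: S0 reads c1=32 → after 2×micro: 64; S1 reads c1=32 → after 1×micro: 64 ⇒ (c0=64, c1=64)
macro 6: S0 reads c1=64 → after 2×micro: 128; S1 reads c1=64 → after 1×micro: 128 ⇒ (c0=128, c1=128)

c0 at macro-step 2 = 8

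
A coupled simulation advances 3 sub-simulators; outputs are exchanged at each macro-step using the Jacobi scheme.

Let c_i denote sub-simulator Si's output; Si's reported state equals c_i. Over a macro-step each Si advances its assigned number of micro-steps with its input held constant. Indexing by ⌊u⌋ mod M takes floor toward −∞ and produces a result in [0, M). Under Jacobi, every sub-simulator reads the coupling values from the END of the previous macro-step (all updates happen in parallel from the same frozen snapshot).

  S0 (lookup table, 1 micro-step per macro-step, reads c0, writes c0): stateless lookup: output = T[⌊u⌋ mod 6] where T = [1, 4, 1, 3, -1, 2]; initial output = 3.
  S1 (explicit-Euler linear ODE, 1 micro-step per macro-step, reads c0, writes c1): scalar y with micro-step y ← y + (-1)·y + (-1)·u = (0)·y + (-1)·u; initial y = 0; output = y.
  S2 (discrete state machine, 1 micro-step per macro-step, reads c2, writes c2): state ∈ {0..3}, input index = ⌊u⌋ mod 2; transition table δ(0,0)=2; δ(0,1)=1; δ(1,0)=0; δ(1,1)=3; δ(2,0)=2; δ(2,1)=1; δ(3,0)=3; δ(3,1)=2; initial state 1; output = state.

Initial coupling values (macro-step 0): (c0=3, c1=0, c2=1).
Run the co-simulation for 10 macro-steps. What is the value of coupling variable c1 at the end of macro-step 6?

macro 1: S0 reads c0=3 → after 1×micro: 3; S1 reads c0=3 → after 1×micro: -3; S2 reads c2=1 → after 1×micro: 3 ⇒ (c0=3, c1=-3, c2=3)
macro 2: S0 reads c0=3 → after 1×micro: 3; S1 reads c0=3 → after 1×micro: -3; S2 reads c2=3 → after 1×micro: 2 ⇒ (c0=3, c1=-3, c2=2)
macro 3: S0 reads c0=3 → after 1×micro: 3; S1 reads c0=3 → after 1×micro: -3; S2 reads c2=2 → after 1×micro: 2 ⇒ (c0=3, c1=-3, c2=2)
macro 4: S0 reads c0=3 → after 1×micro: 3; S1 reads c0=3 → after 1×micro: -3; S2 reads c2=2 → after 1×micro: 2 ⇒ (c0=3, c1=-3, c2=2)
macro 5: S0 reads c0=3 → after 1×micro: 3; S1 reads c0=3 → after 1×micro: -3; S2 reads c2=2 → after 1×micro: 2 ⇒ (c0=3, c1=-3, c2=2)
macro 6: S0 reads c0=3 → after 1×micro: 3; S1 reads c0=3 → after 1×micro: -3; S2 reads c2=2 → after 1×micro: 2 ⇒ (c0=3, c1=-3, c2=2)
macro 7: S0 reads c0=3 → after 1×micro: 3; S1 reads c0=3 → after 1×micro: -3; S2 reads c2=2 → after 1×micro: 2 ⇒ (c0=3, c1=-3, c2=2)
macro 8: S0 reads c0=3 → after 1×micro: 3; S1 reads c0=3 → after 1×micro: -3; S2 reads c2=2 → after 1×micro: 2 ⇒ (c0=3, c1=-3, c2=2)
macro 9: S0 reads c0=3 → after 1×micro: 3; S1 reads c0=3 → after 1×micro: -3; S2 reads c2=2 → after 1×micro: 2 ⇒ (c0=3, c1=-3, c2=2)
macro 10: S0 reads c0=3 → after 1×micro: 3; S1 reads c0=3 → after 1×micro: -3; S2 reads c2=2 → after 1×micro: 2 ⇒ (c0=3, c1=-3, c2=2)

c1 at macro-step 6 = -3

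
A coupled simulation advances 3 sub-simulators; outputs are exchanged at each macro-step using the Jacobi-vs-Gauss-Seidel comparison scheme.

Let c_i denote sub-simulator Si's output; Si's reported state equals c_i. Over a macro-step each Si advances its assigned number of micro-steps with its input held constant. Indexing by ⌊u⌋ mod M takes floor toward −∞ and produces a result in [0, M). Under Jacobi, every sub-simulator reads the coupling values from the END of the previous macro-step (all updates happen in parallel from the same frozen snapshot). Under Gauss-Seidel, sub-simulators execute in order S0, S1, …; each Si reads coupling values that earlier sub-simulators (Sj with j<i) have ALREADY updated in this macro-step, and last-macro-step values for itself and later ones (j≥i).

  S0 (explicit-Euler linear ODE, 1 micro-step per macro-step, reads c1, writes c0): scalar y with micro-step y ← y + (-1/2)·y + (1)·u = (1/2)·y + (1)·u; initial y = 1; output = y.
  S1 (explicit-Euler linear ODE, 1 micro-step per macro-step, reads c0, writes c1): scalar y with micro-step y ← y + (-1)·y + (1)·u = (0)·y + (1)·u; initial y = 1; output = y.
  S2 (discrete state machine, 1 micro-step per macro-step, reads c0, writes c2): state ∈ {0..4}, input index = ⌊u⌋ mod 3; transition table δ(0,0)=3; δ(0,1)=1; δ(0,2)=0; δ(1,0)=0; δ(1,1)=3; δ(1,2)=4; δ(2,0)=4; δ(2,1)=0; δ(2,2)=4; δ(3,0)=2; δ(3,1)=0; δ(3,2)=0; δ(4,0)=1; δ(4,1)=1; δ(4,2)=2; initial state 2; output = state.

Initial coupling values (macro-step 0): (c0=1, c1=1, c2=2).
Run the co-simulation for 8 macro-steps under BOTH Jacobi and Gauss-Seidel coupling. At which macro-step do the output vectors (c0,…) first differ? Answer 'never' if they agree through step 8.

first divergence at macro-step: 1

[Jacobi] macro 1: S0 reads c1=1 → after 1×micro: 3/2; S1 reads c0=1 → after 1×micro: 1; S2 reads c0=1 → after 1×micro: 0 ⇒ (c0=3/2, c1=1, c2=0)
[Jacobi] macro 2: S0 reads c1=1 → after 1×micro: 7/4; S1 reads c0=3/2 → after 1×micro: 3/2; S2 reads c0=3/2 → after 1×micro: 1 ⇒ (c0=7/4, c1=3/2, c2=1)
[Jacobi] macro 3: S0 reads c1=3/2 → after 1×micro: 19/8; S1 reads c0=7/4 → after 1×micro: 7/4; S2 reads c0=7/4 → after 1×micro: 3 ⇒ (c0=19/8, c1=7/4, c2=3)
[Jacobi] macro 4: S0 reads c1=7/4 → after 1×micro: 47/16; S1 reads c0=19/8 → after 1×micro: 19/8; S2 reads c0=19/8 → after 1×micro: 0 ⇒ (c0=47/16, c1=19/8, c2=0)
[Jacobi] macro 5: S0 reads c1=19/8 → after 1×micro: 123/32; S1 reads c0=47/16 → after 1×micro: 47/16; S2 reads c0=47/16 → after 1×micro: 0 ⇒ (c0=123/32, c1=47/16, c2=0)
[Jacobi] macro 6: S0 reads c1=47/16 → after 1×micro: 311/64; S1 reads c0=123/32 → after 1×micro: 123/32; S2 reads c0=123/32 → after 1×micro: 3 ⇒ (c0=311/64, c1=123/32, c2=3)
[Jacobi] macro 7: S0 reads c1=123/32 → after 1×micro: 803/128; S1 reads c0=311/64 → after 1×micro: 311/64; S2 reads c0=311/64 → after 1×micro: 0 ⇒ (c0=803/128, c1=311/64, c2=0)
[Jacobi] macro 8: S0 reads c1=311/64 → after 1×micro: 2047/256; S1 reads c0=803/128 → after 1×micro: 803/128; S2 reads c0=803/128 → after 1×micro: 3 ⇒ (c0=2047/256, c1=803/128, c2=3)
[Gauss-Seidel] macro 1: S0 reads c1=1 → after 1×micro: 3/2; S1 reads c0=3/2 → after 1×micro: 3/2; S2 reads c0=3/2 → after 1×micro: 0 ⇒ (c0=3/2, c1=3/2, c2=0)
[Gauss-Seidel] macro 2: S0 reads c1=3/2 → after 1×micro: 9/4; S1 reads c0=9/4 → after 1×micro: 9/4; S2 reads c0=9/4 → after 1×micro: 0 ⇒ (c0=9/4, c1=9/4, c2=0)
[Gauss-Seidel] macro 3: S0 reads c1=9/4 → after 1×micro: 27/8; S1 reads c0=27/8 → after 1×micro: 27/8; S2 reads c0=27/8 → after 1×micro: 3 ⇒ (c0=27/8, c1=27/8, c2=3)
[Gauss-Seidel] macro 4: S0 reads c1=27/8 → after 1×micro: 81/16; S1 reads c0=81/16 → after 1×micro: 81/16; S2 reads c0=81/16 → after 1×micro: 0 ⇒ (c0=81/16, c1=81/16, c2=0)
[Gauss-Seidel] macro 5: S0 reads c1=81/16 → after 1×micro: 243/32; S1 reads c0=243/32 → after 1×micro: 243/32; S2 reads c0=243/32 → after 1×micro: 1 ⇒ (c0=243/32, c1=243/32, c2=1)
[Gauss-Seidel] macro 6: S0 reads c1=243/32 → after 1×micro: 729/64; S1 reads c0=729/64 → after 1×micro: 729/64; S2 reads c0=729/64 → after 1×micro: 4 ⇒ (c0=729/64, c1=729/64, c2=4)
[Gauss-Seidel] macro 7: S0 reads c1=729/64 → after 1×micro: 2187/128; S1 reads c0=2187/128 → after 1×micro: 2187/128; S2 reads c0=2187/128 → after 1×micro: 2 ⇒ (c0=2187/128, c1=2187/128, c2=2)
[Gauss-Seidel] macro 8: S0 reads c1=2187/128 → after 1×micro: 6561/256; S1 reads c0=6561/256 → after 1×micro: 6561/256; S2 reads c0=6561/256 → after 1×micro: 0 ⇒ (c0=6561/256, c1=6561/256, c2=0)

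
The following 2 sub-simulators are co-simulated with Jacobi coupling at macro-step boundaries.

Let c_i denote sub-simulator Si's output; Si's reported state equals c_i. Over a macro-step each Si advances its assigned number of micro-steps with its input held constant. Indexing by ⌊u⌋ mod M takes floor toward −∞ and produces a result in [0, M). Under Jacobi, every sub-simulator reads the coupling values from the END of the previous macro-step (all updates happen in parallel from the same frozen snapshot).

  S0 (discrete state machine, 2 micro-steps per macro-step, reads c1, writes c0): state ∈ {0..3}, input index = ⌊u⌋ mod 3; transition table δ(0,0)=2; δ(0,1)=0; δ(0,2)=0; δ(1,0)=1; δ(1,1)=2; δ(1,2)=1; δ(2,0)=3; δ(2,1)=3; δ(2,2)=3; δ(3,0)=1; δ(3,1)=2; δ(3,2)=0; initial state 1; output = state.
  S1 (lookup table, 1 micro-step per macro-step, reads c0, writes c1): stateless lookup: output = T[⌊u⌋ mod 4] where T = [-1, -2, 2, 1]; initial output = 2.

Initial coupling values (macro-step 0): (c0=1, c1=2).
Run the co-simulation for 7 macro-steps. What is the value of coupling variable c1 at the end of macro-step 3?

macro 1: S0 reads c1=2 → after 2×micro: 1; S1 reads c0=1 → after 1×micro: -2 ⇒ (c0=1, c1=-2)
macro 2: S0 reads c1=-2 → after 2×micro: 3; S1 reads c0=1 → after 1×micro: -2 ⇒ (c0=3, c1=-2)
macro 3: S0 reads c1=-2 → after 2×micro: 3; S1 reads c0=3 → after 1×micro: 1 ⇒ (c0=3, c1=1)
macro 4: S0 reads c1=1 → after 2×micro: 3; S1 reads c0=3 → after 1×micro: 1 ⇒ (c0=3, c1=1)
macro 5: S0 reads c1=1 → after 2×micro: 3; S1 reads c0=3 → after 1×micro: 1 ⇒ (c0=3, c1=1)
macro 6: S0 reads c1=1 → after 2×micro: 3; S1 reads c0=3 → after 1×micro: 1 ⇒ (c0=3, c1=1)
macro 7: S0 reads c1=1 → after 2×micro: 3; S1 reads c0=3 → after 1×micro: 1 ⇒ (c0=3, c1=1)

c1 at macro-step 3 = 1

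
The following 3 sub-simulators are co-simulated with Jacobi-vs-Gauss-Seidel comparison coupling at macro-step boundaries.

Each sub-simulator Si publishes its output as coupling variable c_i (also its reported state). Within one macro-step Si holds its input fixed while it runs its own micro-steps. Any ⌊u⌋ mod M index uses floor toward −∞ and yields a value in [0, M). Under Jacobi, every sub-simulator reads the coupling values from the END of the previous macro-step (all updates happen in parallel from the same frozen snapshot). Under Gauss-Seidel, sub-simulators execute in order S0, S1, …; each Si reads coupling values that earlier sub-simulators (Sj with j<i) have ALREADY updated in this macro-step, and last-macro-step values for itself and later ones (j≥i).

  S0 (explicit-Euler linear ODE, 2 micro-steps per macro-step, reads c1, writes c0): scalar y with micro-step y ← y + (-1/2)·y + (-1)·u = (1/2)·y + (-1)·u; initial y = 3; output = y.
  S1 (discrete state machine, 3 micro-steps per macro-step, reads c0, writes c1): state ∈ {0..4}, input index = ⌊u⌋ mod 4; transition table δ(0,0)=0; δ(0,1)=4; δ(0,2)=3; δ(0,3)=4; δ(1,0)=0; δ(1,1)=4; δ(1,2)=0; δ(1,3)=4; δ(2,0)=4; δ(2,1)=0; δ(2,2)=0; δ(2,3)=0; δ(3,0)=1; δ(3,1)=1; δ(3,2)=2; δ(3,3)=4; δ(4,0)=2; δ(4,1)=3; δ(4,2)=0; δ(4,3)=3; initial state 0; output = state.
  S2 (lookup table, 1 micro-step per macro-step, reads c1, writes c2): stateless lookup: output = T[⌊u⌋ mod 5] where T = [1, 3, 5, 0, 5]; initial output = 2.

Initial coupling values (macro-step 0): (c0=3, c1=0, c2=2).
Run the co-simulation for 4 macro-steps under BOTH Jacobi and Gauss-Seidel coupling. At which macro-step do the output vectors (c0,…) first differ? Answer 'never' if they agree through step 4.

first divergence at macro-step: 1

[Jacobi] macro 1: S0 reads c1=0 → after 2×micro: 3/4; S1 reads c0=3 → after 3×micro: 4; S2 reads c1=0 → after 1×micro: 1 ⇒ (c0=3/4, c1=4, c2=1)
[Jacobi] macro 2: S0 reads c1=4 → after 2×micro: -93/16; S1 reads c0=3/4 → after 3×micro: 2; S2 reads c1=4 → after 1×micro: 5 ⇒ (c0=-93/16, c1=2, c2=5)
[Jacobi] macro 3: S0 reads c1=2 → after 2×micro: -285/64; S1 reads c0=-93/16 → after 3×micro: 2; S2 reads c1=2 → after 1×micro: 5 ⇒ (c0=-285/64, c1=2, c2=5)
[Jacobi] macro 4: S0 reads c1=2 → after 2×micro: -1053/256; S1 reads c0=-285/64 → after 3×micro: 3; S2 reads c1=2 → after 1×micro: 5 ⇒ (c0=-1053/256, c1=3, c2=5)
[Gauss-Seidel] macro 1: S0 reads c1=0 → after 2×micro: 3/4; S1 reads c0=3/4 → after 3×micro: 0; S2 reads c1=0 → after 1×micro: 1 ⇒ (c0=3/4, c1=0, c2=1)
[Gauss-Seidel] macro 2: S0 reads c1=0 → after 2×micro: 3/16; S1 reads c0=3/16 → after 3×micro: 0; S2 reads c1=0 → after 1×micro: 1 ⇒ (c0=3/16, c1=0, c2=1)
[Gauss-Seidel] macro 3: S0 reads c1=0 → after 2×micro: 3/64; S1 reads c0=3/64 → after 3×micro: 0; S2 reads c1=0 → after 1×micro: 1 ⇒ (c0=3/64, c1=0, c2=1)
[Gauss-Seidel] macro 4: S0 reads c1=0 → after 2×micro: 3/256; S1 reads c0=3/256 → after 3×micro: 0; S2 reads c1=0 → after 1×micro: 1 ⇒ (c0=3/256, c1=0, c2=1)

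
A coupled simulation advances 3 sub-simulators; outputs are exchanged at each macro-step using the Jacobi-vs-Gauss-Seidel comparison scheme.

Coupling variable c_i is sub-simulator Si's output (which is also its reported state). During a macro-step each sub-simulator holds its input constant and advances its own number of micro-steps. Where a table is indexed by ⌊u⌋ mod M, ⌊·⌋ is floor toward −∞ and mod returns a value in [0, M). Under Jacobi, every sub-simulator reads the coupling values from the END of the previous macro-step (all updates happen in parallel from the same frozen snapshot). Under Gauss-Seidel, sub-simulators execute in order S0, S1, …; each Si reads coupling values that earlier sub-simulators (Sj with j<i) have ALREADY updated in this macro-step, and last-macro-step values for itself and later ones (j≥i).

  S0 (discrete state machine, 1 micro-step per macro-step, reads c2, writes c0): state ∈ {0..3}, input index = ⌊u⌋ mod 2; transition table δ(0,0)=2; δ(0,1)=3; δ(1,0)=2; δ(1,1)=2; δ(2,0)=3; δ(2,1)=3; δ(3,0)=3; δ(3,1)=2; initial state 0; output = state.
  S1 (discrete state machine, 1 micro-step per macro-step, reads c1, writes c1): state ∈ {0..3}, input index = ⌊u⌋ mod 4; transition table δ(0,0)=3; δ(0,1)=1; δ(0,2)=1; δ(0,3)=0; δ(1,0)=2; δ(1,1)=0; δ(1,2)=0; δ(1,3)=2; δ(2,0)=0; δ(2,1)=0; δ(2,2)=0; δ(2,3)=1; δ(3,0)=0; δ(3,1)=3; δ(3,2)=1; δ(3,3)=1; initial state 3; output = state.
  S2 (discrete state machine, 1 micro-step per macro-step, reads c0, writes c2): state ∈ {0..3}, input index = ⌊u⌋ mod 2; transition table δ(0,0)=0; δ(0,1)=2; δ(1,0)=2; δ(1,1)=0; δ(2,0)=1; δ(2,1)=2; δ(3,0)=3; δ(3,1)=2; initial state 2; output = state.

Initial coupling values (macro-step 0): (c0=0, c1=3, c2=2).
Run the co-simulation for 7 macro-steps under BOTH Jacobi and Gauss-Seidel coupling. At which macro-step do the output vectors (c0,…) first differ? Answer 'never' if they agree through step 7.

[Jacobi] macro 1: S0 reads c2=2 → after 1×micro: 2; S1 reads c1=3 → after 1×micro: 1; S2 reads c0=0 → after 1×micro: 1 ⇒ (c0=2, c1=1, c2=1)
[Jacobi] macro 2: S0 reads c2=1 → after 1×micro: 3; S1 reads c1=1 → after 1×micro: 0; S2 reads c0=2 → after 1×micro: 2 ⇒ (c0=3, c1=0, c2=2)
[Jacobi] macro 3: S0 reads c2=2 → after 1×micro: 3; S1 reads c1=0 → after 1×micro: 3; S2 reads c0=3 → after 1×micro: 2 ⇒ (c0=3, c1=3, c2=2)
[Jacobi] macro 4: S0 reads c2=2 → after 1×micro: 3; S1 reads c1=3 → after 1×micro: 1; S2 reads c0=3 → after 1×micro: 2 ⇒ (c0=3, c1=1, c2=2)
[Jacobi] macro 5: S0 reads c2=2 → after 1×micro: 3; S1 reads c1=1 → after 1×micro: 0; S2 reads c0=3 → after 1×micro: 2 ⇒ (c0=3, c1=0, c2=2)
[Jacobi] macro 6: S0 reads c2=2 → after 1×micro: 3; S1 reads c1=0 → after 1×micro: 3; S2 reads c0=3 → after 1×micro: 2 ⇒ (c0=3, c1=3, c2=2)
[Jacobi] macro 7: S0 reads c2=2 → after 1×micro: 3; S1 reads c1=3 → after 1×micro: 1; S2 reads c0=3 → after 1×micro: 2 ⇒ (c0=3, c1=1, c2=2)
[Gauss-Seidel] macro 1: S0 reads c2=2 → after 1×micro: 2; S1 reads c1=3 → after 1×micro: 1; S2 reads c0=2 → after 1×micro: 1 ⇒ (c0=2, c1=1, c2=1)
[Gauss-Seidel] macro 2: S0 reads c2=1 → after 1×micro: 3; S1 reads c1=1 → after 1×micro: 0; S2 reads c0=3 → after 1×micro: 0 ⇒ (c0=3, c1=0, c2=0)
[Gauss-Seidel] macro 3: S0 reads c2=0 → after 1×micro: 3; S1 reads c1=0 → after 1×micro: 3; S2 reads c0=3 → after 1×micro: 2 ⇒ (c0=3, c1=3, c2=2)
[Gauss-Seidel] macro 4: S0 reads c2=2 → after 1×micro: 3; S1 reads c1=3 → after 1×micro: 1; S2 reads c0=3 → after 1×micro: 2 ⇒ (c0=3, c1=1, c2=2)
[Gauss-Seidel] macro 5: S0 reads c2=2 → after 1×micro: 3; S1 reads c1=1 → after 1×micro: 0; S2 reads c0=3 → after 1×micro: 2 ⇒ (c0=3, c1=0, c2=2)
[Gauss-Seidel] macro 6: S0 reads c2=2 → after 1×micro: 3; S1 reads c1=0 → after 1×micro: 3; S2 reads c0=3 → after 1×micro: 2 ⇒ (c0=3, c1=3, c2=2)
[Gauss-Seidel] macro 7: S0 reads c2=2 → after 1×micro: 3; S1 reads c1=3 → after 1×micro: 1; S2 reads c0=3 → after 1×micro: 2 ⇒ (c0=3, c1=1, c2=2)

first divergence at macro-step: 2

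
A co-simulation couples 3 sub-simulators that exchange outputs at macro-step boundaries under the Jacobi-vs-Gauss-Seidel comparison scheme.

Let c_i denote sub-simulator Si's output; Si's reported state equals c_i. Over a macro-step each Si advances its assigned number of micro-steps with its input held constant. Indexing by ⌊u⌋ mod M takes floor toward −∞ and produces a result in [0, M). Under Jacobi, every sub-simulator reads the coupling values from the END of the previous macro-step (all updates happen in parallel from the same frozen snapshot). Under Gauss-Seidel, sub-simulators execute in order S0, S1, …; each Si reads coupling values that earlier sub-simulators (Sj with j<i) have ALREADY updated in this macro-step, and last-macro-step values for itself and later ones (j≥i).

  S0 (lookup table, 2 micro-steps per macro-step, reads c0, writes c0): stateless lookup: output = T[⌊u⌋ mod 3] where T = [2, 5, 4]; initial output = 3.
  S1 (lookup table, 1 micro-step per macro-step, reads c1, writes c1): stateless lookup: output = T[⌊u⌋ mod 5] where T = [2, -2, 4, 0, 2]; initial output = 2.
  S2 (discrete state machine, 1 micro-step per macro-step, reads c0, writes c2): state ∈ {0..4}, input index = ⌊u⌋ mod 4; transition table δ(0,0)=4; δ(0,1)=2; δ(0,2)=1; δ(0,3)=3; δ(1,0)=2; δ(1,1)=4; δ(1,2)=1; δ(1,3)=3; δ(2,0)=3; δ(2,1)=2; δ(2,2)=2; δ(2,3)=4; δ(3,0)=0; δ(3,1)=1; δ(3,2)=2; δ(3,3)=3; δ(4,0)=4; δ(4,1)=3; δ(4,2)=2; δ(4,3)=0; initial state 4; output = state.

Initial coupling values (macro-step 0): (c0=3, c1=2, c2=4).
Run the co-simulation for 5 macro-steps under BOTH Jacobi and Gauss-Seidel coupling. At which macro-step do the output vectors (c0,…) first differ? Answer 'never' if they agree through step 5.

first divergence at macro-step: 1

[Jacobi] macro 1: S0 reads c0=3 → after 2×micro: 2; S1 reads c1=2 → after 1×micro: 4; S2 reads c0=3 → after 1×micro: 0 ⇒ (c0=2, c1=4, c2=0)
[Jacobi] macro 2: S0 reads c0=2 → after 2×micro: 4; S1 reads c1=4 → after 1×micro: 2; S2 reads c0=2 → after 1×micro: 1 ⇒ (c0=4, c1=2, c2=1)
[Jacobi] macro 3: S0 reads c0=4 → after 2×micro: 5; S1 reads c1=2 → after 1×micro: 4; S2 reads c0=4 → after 1×micro: 2 ⇒ (c0=5, c1=4, c2=2)
[Jacobi] macro 4: S0 reads c0=5 → after 2×micro: 4; S1 reads c1=4 → after 1×micro: 2; S2 reads c0=5 → after 1×micro: 2 ⇒ (c0=4, c1=2, c2=2)
[Jacobi] macro 5: S0 reads c0=4 → after 2×micro: 5; S1 reads c1=2 → after 1×micro: 4; S2 reads c0=4 → after 1×micro: 3 ⇒ (c0=5, c1=4, c2=3)
[Gauss-Seidel] macro 1: S0 reads c0=3 → after 2×micro: 2; S1 reads c1=2 → after 1×micro: 4; S2 reads c0=2 → after 1×micro: 2 ⇒ (c0=2, c1=4, c2=2)
[Gauss-Seidel] macro 2: S0 reads c0=2 → after 2×micro: 4; S1 reads c1=4 → after 1×micro: 2; S2 reads c0=4 → after 1×micro: 3 ⇒ (c0=4, c1=2, c2=3)
[Gauss-Seidel] macro 3: S0 reads c0=4 → after 2×micro: 5; S1 reads c1=2 → after 1×micro: 4; S2 reads c0=5 → after 1×micro: 1 ⇒ (c0=5, c1=4, c2=1)
[Gauss-Seidel] macro 4: S0 reads c0=5 → after 2×micro: 4; S1 reads c1=4 → after 1×micro: 2; S2 reads c0=4 → after 1×micro: 2 ⇒ (c0=4, c1=2, c2=2)
[Gauss-Seidel] macro 5: S0 reads c0=4 → after 2×micro: 5; S1 reads c1=2 → after 1×micro: 4; S2 reads c0=5 → after 1×micro: 2 ⇒ (c0=5, c1=4, c2=2)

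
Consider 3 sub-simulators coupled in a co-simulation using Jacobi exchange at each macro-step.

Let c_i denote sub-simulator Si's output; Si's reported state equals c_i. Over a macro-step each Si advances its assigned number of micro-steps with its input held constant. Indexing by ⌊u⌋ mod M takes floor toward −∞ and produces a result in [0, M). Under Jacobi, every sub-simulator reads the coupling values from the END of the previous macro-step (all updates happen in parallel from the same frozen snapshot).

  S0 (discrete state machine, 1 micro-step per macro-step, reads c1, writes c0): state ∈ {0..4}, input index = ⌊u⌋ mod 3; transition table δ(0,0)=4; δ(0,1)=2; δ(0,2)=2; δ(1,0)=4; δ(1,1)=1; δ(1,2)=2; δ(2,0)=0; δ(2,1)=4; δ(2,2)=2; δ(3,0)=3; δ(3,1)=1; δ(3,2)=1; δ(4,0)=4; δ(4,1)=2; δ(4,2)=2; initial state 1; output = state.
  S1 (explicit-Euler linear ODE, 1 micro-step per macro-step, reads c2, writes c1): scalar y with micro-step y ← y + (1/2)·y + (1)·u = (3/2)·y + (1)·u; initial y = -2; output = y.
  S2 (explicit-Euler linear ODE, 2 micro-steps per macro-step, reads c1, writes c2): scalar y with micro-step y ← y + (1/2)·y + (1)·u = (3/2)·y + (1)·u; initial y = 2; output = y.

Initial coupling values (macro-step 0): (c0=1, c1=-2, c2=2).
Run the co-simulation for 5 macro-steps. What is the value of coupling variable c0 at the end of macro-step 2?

macro 1: S0 reads c1=-2 → after 1×micro: 1; S1 reads c2=2 → after 1×micro: -1; S2 reads c1=-2 → after 2×micro: -1/2 ⇒ (c0=1, c1=-1, c2=-1/2)
macro 2: S0 reads c1=-1 → after 1×micro: 2; S1 reads c2=-1/2 → after 1×micro: -2; S2 reads c1=-1 → after 2×micro: -29/8 ⇒ (c0=2, c1=-2, c2=-29/8)
macro 3: S0 reads c1=-2 → after 1×micro: 4; S1 reads c2=-29/8 → after 1×micro: -53/8; S2 reads c1=-2 → after 2×micro: -421/32 ⇒ (c0=4, c1=-53/8, c2=-421/32)
macro 4: S0 reads c1=-53/8 → after 1×micro: 2; S1 reads c2=-421/32 → after 1×micro: -739/32; S2 reads c1=-53/8 → after 2×micro: -5909/128 ⇒ (c0=2, c1=-739/32, c2=-5909/128)
macro 5: S0 reads c1=-739/32 → after 1×micro: 0; S1 reads c2=-5909/128 → after 1×micro: -10343/128; S2 reads c1=-739/32 → after 2×micro: -82741/512 ⇒ (c0=0, c1=-10343/128, c2=-82741/512)

c0 at macro-step 2 = 2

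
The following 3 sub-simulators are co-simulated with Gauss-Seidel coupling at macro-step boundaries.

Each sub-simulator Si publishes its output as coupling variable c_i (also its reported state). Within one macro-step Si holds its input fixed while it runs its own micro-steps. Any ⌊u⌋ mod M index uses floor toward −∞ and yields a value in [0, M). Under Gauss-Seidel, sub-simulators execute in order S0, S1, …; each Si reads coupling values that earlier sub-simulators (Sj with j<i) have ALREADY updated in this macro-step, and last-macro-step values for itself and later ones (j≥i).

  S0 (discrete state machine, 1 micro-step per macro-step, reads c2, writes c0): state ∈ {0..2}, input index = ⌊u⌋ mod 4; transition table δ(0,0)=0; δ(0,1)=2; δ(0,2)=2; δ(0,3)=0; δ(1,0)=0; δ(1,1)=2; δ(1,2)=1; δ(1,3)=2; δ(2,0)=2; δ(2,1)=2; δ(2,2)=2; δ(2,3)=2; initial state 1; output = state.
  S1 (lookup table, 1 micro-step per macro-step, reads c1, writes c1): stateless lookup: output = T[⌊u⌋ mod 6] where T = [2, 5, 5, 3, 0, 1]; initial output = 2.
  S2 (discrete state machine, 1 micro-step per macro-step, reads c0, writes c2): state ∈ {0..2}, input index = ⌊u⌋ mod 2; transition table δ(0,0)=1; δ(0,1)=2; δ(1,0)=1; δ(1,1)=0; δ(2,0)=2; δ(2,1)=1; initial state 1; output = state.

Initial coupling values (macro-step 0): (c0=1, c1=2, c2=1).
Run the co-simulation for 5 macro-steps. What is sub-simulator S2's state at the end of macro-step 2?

macro 1: S0 reads c2=1 → after 1×micro: 2; S1 reads c1=2 → after 1×micro: 5; S2 reads c0=2 → after 1×micro: 1 ⇒ (c0=2, c1=5, c2=1)
macro 2: S0 reads c2=1 → after 1×micro: 2; S1 reads c1=5 → after 1×micro: 1; S2 reads c0=2 → after 1×micro: 1 ⇒ (c0=2, c1=1, c2=1)
macro 3: S0 reads c2=1 → after 1×micro: 2; S1 reads c1=1 → after 1×micro: 5; S2 reads c0=2 → after 1×micro: 1 ⇒ (c0=2, c1=5, c2=1)
macro 4: S0 reads c2=1 → after 1×micro: 2; S1 reads c1=5 → after 1×micro: 1; S2 reads c0=2 → after 1×micro: 1 ⇒ (c0=2, c1=1, c2=1)
macro 5: S0 reads c2=1 → after 1×micro: 2; S1 reads c1=1 → after 1×micro: 5; S2 reads c0=2 → after 1×micro: 1 ⇒ (c0=2, c1=5, c2=1)

S2 state at macro-step 2 = 1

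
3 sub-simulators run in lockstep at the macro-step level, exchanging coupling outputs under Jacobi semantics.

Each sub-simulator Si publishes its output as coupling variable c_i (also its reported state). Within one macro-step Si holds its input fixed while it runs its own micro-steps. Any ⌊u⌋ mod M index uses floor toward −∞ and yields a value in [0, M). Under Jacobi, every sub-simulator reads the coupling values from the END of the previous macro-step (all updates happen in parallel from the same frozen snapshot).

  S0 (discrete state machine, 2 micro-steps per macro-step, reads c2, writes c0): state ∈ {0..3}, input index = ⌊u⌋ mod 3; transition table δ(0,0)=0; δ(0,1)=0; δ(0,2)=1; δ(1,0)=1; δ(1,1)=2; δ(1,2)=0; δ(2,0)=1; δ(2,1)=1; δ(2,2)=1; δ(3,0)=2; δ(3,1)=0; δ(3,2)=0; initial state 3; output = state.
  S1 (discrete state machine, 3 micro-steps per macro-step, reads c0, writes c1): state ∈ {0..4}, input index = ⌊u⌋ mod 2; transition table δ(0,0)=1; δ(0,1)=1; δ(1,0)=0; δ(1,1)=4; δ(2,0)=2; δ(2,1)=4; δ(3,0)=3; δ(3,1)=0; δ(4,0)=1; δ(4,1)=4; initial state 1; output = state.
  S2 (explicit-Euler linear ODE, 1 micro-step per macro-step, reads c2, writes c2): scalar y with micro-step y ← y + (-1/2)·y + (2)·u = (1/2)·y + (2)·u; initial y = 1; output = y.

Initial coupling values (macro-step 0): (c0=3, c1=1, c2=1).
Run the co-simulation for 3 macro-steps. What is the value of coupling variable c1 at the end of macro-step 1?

macro 1: S0 reads c2=1 → after 2×micro: 0; S1 reads c0=3 → after 3×micro: 4; S2 reads c2=1 → after 1×micro: 5/2 ⇒ (c0=0, c1=4, c2=5/2)
macro 2: S0 reads c2=5/2 → after 2×micro: 0; S1 reads c0=0 → after 3×micro: 1; S2 reads c2=5/2 → after 1×micro: 25/4 ⇒ (c0=0, c1=1, c2=25/4)
macro 3: S0 reads c2=25/4 → after 2×micro: 0; S1 reads c0=0 → after 3×micro: 0; S2 reads c2=25/4 → after 1×micro: 125/8 ⇒ (c0=0, c1=0, c2=125/8)

c1 at macro-step 1 = 4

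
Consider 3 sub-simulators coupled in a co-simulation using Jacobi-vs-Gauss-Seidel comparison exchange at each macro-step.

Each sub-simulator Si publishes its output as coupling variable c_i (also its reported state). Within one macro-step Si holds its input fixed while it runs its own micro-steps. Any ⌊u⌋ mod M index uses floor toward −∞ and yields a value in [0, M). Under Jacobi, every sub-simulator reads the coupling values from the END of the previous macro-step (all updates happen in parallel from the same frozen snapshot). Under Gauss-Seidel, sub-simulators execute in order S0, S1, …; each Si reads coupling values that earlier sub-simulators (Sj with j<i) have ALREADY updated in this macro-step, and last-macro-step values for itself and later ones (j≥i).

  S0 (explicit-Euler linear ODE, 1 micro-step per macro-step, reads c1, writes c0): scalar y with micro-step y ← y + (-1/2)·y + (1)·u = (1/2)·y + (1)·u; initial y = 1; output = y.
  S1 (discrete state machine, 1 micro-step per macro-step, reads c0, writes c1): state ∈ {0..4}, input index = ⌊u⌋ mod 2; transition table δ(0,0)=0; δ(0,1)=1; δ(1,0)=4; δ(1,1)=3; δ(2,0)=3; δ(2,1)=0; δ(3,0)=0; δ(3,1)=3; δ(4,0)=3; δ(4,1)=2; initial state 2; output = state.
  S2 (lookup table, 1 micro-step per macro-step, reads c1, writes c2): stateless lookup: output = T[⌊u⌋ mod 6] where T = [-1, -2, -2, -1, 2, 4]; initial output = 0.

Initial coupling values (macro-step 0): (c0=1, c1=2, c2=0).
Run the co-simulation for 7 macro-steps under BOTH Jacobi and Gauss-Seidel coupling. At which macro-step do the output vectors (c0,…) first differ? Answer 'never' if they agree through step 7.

[Jacobi] macro 1: S0 reads c1=2 → after 1×micro: 5/2; S1 reads c0=1 → after 1×micro: 0; S2 reads c1=2 → after 1×micro: -2 ⇒ (c0=5/2, c1=0, c2=-2)
[Jacobi] macro 2: S0 reads c1=0 → after 1×micro: 5/4; S1 reads c0=5/2 → after 1×micro: 0; S2 reads c1=0 → after 1×micro: -1 ⇒ (c0=5/4, c1=0, c2=-1)
[Jacobi] macro 3: S0 reads c1=0 → after 1×micro: 5/8; S1 reads c0=5/4 → after 1×micro: 1; S2 reads c1=0 → after 1×micro: -1 ⇒ (c0=5/8, c1=1, c2=-1)
[Jacobi] macro 4: S0 reads c1=1 → after 1×micro: 21/16; S1 reads c0=5/8 → after 1×micro: 4; S2 reads c1=1 → after 1×micro: -2 ⇒ (c0=21/16, c1=4, c2=-2)
[Jacobi] macro 5: S0 reads c1=4 → after 1×micro: 149/32; S1 reads c0=21/16 → after 1×micro: 2; S2 reads c1=4 → after 1×micro: 2 ⇒ (c0=149/32, c1=2, c2=2)
[Jacobi] macro 6: S0 reads c1=2 → after 1×micro: 277/64; S1 reads c0=149/32 → after 1×micro: 3; S2 reads c1=2 → after 1×micro: -2 ⇒ (c0=277/64, c1=3, c2=-2)
[Jacobi] macro 7: S0 reads c1=3 → after 1×micro: 661/128; S1 reads c0=277/64 → after 1×micro: 0; S2 reads c1=3 → after 1×micro: -1 ⇒ (c0=661/128, c1=0, c2=-1)
[Gauss-Seidel] macro 1: S0 reads c1=2 → after 1×micro: 5/2; S1 reads c0=5/2 → after 1×micro: 3; S2 reads c1=3 → after 1×micro: -1 ⇒ (c0=5/2, c1=3, c2=-1)
[Gauss-Seidel] macro 2: S0 reads c1=3 → after 1×micro: 17/4; S1 reads c0=17/4 → after 1×micro: 0; S2 reads c1=0 → after 1×micro: -1 ⇒ (c0=17/4, c1=0, c2=-1)
[Gauss-Seidel] macro 3: S0 reads c1=0 → after 1×micro: 17/8; S1 reads c0=17/8 → after 1×micro: 0; S2 reads c1=0 → after 1×micro: -1 ⇒ (c0=17/8, c1=0, c2=-1)
[Gauss-Seidel] macro 4: S0 reads c1=0 → after 1×micro: 17/16; S1 reads c0=17/16 → after 1×micro: 1; S2 reads c1=1 → after 1×micro: -2 ⇒ (c0=17/16, c1=1, c2=-2)
[Gauss-Seidel] macro 5: S0 reads c1=1 → after 1×micro: 49/32; S1 reads c0=49/32 → after 1×micro: 3; S2 reads c1=3 → after 1×micro: -1 ⇒ (c0=49/32, c1=3, c2=-1)
[Gauss-Seidel] macro 6: S0 reads c1=3 → after 1×micro: 241/64; S1 reads c0=241/64 → after 1×micro: 3; S2 reads c1=3 → after 1×micro: -1 ⇒ (c0=241/64, c1=3, c2=-1)
[Gauss-Seidel] macro 7: S0 reads c1=3 → after 1×micro: 625/128; S1 reads c0=625/128 → after 1×micro: 0; S2 reads c1=0 → after 1×micro: -1 ⇒ (c0=625/128, c1=0, c2=-1)

first divergence at macro-step: 1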